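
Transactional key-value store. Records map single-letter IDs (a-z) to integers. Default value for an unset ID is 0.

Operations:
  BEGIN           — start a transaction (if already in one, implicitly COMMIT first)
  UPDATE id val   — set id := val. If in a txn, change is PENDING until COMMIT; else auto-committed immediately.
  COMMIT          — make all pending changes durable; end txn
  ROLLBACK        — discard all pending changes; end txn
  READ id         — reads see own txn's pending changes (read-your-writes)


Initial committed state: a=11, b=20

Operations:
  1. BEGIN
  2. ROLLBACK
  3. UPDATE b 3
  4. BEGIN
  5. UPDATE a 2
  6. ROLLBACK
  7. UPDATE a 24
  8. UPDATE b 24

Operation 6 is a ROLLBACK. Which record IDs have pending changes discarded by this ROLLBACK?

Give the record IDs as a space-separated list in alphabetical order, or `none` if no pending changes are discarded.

Answer: a

Derivation:
Initial committed: {a=11, b=20}
Op 1: BEGIN: in_txn=True, pending={}
Op 2: ROLLBACK: discarded pending []; in_txn=False
Op 3: UPDATE b=3 (auto-commit; committed b=3)
Op 4: BEGIN: in_txn=True, pending={}
Op 5: UPDATE a=2 (pending; pending now {a=2})
Op 6: ROLLBACK: discarded pending ['a']; in_txn=False
Op 7: UPDATE a=24 (auto-commit; committed a=24)
Op 8: UPDATE b=24 (auto-commit; committed b=24)
ROLLBACK at op 6 discards: ['a']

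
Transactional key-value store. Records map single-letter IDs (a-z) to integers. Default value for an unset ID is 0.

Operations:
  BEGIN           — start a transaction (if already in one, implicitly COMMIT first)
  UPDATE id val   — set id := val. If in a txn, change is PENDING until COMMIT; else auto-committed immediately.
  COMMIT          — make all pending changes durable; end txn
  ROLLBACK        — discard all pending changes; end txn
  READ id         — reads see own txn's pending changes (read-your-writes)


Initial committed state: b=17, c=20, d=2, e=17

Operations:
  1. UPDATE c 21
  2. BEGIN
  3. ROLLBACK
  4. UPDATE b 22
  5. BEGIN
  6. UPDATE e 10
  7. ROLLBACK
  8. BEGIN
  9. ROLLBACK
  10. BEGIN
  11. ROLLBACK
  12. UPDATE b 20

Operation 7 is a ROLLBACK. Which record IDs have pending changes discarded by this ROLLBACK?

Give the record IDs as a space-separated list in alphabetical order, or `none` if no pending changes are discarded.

Answer: e

Derivation:
Initial committed: {b=17, c=20, d=2, e=17}
Op 1: UPDATE c=21 (auto-commit; committed c=21)
Op 2: BEGIN: in_txn=True, pending={}
Op 3: ROLLBACK: discarded pending []; in_txn=False
Op 4: UPDATE b=22 (auto-commit; committed b=22)
Op 5: BEGIN: in_txn=True, pending={}
Op 6: UPDATE e=10 (pending; pending now {e=10})
Op 7: ROLLBACK: discarded pending ['e']; in_txn=False
Op 8: BEGIN: in_txn=True, pending={}
Op 9: ROLLBACK: discarded pending []; in_txn=False
Op 10: BEGIN: in_txn=True, pending={}
Op 11: ROLLBACK: discarded pending []; in_txn=False
Op 12: UPDATE b=20 (auto-commit; committed b=20)
ROLLBACK at op 7 discards: ['e']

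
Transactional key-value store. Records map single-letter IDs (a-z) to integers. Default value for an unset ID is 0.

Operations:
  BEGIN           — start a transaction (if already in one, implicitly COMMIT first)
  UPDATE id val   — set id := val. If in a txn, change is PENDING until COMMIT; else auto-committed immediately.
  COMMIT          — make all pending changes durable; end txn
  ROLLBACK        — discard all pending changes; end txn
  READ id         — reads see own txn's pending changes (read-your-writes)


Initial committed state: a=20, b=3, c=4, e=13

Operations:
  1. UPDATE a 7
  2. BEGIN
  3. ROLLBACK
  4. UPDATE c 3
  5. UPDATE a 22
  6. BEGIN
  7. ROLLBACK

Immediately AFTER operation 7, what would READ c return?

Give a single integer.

Answer: 3

Derivation:
Initial committed: {a=20, b=3, c=4, e=13}
Op 1: UPDATE a=7 (auto-commit; committed a=7)
Op 2: BEGIN: in_txn=True, pending={}
Op 3: ROLLBACK: discarded pending []; in_txn=False
Op 4: UPDATE c=3 (auto-commit; committed c=3)
Op 5: UPDATE a=22 (auto-commit; committed a=22)
Op 6: BEGIN: in_txn=True, pending={}
Op 7: ROLLBACK: discarded pending []; in_txn=False
After op 7: visible(c) = 3 (pending={}, committed={a=22, b=3, c=3, e=13})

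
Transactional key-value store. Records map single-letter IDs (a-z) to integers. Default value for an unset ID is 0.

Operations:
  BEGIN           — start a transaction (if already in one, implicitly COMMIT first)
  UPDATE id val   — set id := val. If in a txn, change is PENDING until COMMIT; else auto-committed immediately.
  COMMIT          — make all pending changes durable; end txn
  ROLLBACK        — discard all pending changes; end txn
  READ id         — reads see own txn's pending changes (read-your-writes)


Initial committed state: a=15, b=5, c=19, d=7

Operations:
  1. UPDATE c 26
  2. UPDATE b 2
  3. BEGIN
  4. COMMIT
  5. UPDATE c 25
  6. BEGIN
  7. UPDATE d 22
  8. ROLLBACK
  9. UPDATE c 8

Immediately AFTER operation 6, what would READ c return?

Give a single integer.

Initial committed: {a=15, b=5, c=19, d=7}
Op 1: UPDATE c=26 (auto-commit; committed c=26)
Op 2: UPDATE b=2 (auto-commit; committed b=2)
Op 3: BEGIN: in_txn=True, pending={}
Op 4: COMMIT: merged [] into committed; committed now {a=15, b=2, c=26, d=7}
Op 5: UPDATE c=25 (auto-commit; committed c=25)
Op 6: BEGIN: in_txn=True, pending={}
After op 6: visible(c) = 25 (pending={}, committed={a=15, b=2, c=25, d=7})

Answer: 25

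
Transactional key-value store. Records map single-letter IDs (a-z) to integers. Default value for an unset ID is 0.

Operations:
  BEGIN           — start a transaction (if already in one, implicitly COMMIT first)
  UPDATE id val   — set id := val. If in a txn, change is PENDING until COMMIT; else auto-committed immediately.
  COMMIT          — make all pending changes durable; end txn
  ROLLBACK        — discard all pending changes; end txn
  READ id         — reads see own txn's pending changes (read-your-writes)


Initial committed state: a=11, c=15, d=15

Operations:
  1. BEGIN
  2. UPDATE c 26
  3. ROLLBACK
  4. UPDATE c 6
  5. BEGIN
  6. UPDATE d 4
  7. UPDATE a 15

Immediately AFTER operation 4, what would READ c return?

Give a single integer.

Answer: 6

Derivation:
Initial committed: {a=11, c=15, d=15}
Op 1: BEGIN: in_txn=True, pending={}
Op 2: UPDATE c=26 (pending; pending now {c=26})
Op 3: ROLLBACK: discarded pending ['c']; in_txn=False
Op 4: UPDATE c=6 (auto-commit; committed c=6)
After op 4: visible(c) = 6 (pending={}, committed={a=11, c=6, d=15})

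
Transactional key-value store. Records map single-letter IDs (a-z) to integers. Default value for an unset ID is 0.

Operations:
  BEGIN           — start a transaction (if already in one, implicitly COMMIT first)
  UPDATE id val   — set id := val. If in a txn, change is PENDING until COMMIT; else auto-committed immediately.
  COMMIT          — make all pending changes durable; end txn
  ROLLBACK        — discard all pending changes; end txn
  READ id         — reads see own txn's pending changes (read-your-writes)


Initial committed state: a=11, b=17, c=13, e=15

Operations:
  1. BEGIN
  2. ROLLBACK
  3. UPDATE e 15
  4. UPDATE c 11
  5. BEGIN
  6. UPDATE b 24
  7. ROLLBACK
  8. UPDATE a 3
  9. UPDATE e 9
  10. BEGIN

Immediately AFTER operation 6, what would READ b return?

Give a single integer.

Answer: 24

Derivation:
Initial committed: {a=11, b=17, c=13, e=15}
Op 1: BEGIN: in_txn=True, pending={}
Op 2: ROLLBACK: discarded pending []; in_txn=False
Op 3: UPDATE e=15 (auto-commit; committed e=15)
Op 4: UPDATE c=11 (auto-commit; committed c=11)
Op 5: BEGIN: in_txn=True, pending={}
Op 6: UPDATE b=24 (pending; pending now {b=24})
After op 6: visible(b) = 24 (pending={b=24}, committed={a=11, b=17, c=11, e=15})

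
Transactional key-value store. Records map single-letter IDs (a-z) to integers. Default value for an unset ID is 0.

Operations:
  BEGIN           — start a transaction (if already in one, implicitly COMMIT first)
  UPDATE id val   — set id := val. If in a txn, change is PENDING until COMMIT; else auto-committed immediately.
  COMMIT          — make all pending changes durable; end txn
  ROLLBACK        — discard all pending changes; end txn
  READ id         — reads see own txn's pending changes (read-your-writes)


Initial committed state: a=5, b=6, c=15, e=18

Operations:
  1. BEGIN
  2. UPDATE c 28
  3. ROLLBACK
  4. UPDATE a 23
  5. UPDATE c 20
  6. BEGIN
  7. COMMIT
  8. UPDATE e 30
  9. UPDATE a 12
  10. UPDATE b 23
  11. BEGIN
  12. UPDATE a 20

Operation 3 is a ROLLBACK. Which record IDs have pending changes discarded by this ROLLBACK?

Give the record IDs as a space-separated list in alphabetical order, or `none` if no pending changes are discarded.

Answer: c

Derivation:
Initial committed: {a=5, b=6, c=15, e=18}
Op 1: BEGIN: in_txn=True, pending={}
Op 2: UPDATE c=28 (pending; pending now {c=28})
Op 3: ROLLBACK: discarded pending ['c']; in_txn=False
Op 4: UPDATE a=23 (auto-commit; committed a=23)
Op 5: UPDATE c=20 (auto-commit; committed c=20)
Op 6: BEGIN: in_txn=True, pending={}
Op 7: COMMIT: merged [] into committed; committed now {a=23, b=6, c=20, e=18}
Op 8: UPDATE e=30 (auto-commit; committed e=30)
Op 9: UPDATE a=12 (auto-commit; committed a=12)
Op 10: UPDATE b=23 (auto-commit; committed b=23)
Op 11: BEGIN: in_txn=True, pending={}
Op 12: UPDATE a=20 (pending; pending now {a=20})
ROLLBACK at op 3 discards: ['c']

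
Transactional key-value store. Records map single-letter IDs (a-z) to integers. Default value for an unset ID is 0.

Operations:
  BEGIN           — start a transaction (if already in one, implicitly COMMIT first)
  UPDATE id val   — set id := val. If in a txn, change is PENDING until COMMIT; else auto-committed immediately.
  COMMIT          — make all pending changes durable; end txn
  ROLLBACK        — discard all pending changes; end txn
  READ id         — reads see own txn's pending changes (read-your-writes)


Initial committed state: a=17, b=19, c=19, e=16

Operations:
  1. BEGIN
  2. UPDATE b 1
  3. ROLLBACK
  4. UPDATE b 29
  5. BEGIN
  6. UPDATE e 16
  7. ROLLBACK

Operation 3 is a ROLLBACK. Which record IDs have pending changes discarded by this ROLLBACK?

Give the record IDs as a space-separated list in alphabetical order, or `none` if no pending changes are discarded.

Initial committed: {a=17, b=19, c=19, e=16}
Op 1: BEGIN: in_txn=True, pending={}
Op 2: UPDATE b=1 (pending; pending now {b=1})
Op 3: ROLLBACK: discarded pending ['b']; in_txn=False
Op 4: UPDATE b=29 (auto-commit; committed b=29)
Op 5: BEGIN: in_txn=True, pending={}
Op 6: UPDATE e=16 (pending; pending now {e=16})
Op 7: ROLLBACK: discarded pending ['e']; in_txn=False
ROLLBACK at op 3 discards: ['b']

Answer: b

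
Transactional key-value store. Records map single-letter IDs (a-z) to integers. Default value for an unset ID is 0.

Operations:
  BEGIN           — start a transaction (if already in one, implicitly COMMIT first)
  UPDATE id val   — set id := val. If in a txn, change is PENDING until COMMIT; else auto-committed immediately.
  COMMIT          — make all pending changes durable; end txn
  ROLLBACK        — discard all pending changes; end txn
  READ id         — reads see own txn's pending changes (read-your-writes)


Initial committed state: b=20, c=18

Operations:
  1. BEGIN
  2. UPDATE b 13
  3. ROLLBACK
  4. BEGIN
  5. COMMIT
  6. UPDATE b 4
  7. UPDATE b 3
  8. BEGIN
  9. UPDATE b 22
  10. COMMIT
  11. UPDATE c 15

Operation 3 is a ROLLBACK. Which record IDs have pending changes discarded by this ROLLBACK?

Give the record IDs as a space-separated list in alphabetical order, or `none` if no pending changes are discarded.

Initial committed: {b=20, c=18}
Op 1: BEGIN: in_txn=True, pending={}
Op 2: UPDATE b=13 (pending; pending now {b=13})
Op 3: ROLLBACK: discarded pending ['b']; in_txn=False
Op 4: BEGIN: in_txn=True, pending={}
Op 5: COMMIT: merged [] into committed; committed now {b=20, c=18}
Op 6: UPDATE b=4 (auto-commit; committed b=4)
Op 7: UPDATE b=3 (auto-commit; committed b=3)
Op 8: BEGIN: in_txn=True, pending={}
Op 9: UPDATE b=22 (pending; pending now {b=22})
Op 10: COMMIT: merged ['b'] into committed; committed now {b=22, c=18}
Op 11: UPDATE c=15 (auto-commit; committed c=15)
ROLLBACK at op 3 discards: ['b']

Answer: b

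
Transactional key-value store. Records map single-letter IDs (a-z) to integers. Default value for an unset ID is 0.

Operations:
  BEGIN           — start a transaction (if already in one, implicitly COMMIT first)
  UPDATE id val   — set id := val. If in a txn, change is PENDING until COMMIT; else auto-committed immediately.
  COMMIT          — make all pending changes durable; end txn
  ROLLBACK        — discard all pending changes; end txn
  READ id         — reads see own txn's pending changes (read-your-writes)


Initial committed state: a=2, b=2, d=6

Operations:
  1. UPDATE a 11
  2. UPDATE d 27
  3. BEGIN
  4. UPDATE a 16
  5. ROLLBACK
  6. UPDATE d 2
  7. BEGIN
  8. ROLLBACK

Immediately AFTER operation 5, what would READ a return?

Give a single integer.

Initial committed: {a=2, b=2, d=6}
Op 1: UPDATE a=11 (auto-commit; committed a=11)
Op 2: UPDATE d=27 (auto-commit; committed d=27)
Op 3: BEGIN: in_txn=True, pending={}
Op 4: UPDATE a=16 (pending; pending now {a=16})
Op 5: ROLLBACK: discarded pending ['a']; in_txn=False
After op 5: visible(a) = 11 (pending={}, committed={a=11, b=2, d=27})

Answer: 11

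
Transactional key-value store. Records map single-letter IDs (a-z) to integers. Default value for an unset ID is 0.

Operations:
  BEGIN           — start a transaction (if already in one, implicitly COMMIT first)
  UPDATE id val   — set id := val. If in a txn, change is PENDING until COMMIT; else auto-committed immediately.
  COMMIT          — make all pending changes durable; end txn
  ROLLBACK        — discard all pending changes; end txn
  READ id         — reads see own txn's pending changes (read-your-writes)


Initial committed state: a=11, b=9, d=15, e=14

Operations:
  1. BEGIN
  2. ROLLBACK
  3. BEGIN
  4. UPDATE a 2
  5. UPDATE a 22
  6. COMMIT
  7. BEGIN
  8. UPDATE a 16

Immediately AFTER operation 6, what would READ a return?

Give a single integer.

Initial committed: {a=11, b=9, d=15, e=14}
Op 1: BEGIN: in_txn=True, pending={}
Op 2: ROLLBACK: discarded pending []; in_txn=False
Op 3: BEGIN: in_txn=True, pending={}
Op 4: UPDATE a=2 (pending; pending now {a=2})
Op 5: UPDATE a=22 (pending; pending now {a=22})
Op 6: COMMIT: merged ['a'] into committed; committed now {a=22, b=9, d=15, e=14}
After op 6: visible(a) = 22 (pending={}, committed={a=22, b=9, d=15, e=14})

Answer: 22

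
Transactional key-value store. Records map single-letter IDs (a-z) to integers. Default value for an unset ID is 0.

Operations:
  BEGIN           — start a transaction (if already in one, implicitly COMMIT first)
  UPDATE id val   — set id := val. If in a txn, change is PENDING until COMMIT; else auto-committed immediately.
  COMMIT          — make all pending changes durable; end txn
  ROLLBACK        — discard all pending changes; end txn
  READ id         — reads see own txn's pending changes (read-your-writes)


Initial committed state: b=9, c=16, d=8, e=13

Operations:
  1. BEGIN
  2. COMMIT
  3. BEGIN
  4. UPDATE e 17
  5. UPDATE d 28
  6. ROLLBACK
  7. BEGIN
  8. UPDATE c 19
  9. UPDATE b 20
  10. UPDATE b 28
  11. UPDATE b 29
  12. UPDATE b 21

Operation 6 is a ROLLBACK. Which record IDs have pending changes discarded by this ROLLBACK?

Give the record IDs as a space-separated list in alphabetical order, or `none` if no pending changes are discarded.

Answer: d e

Derivation:
Initial committed: {b=9, c=16, d=8, e=13}
Op 1: BEGIN: in_txn=True, pending={}
Op 2: COMMIT: merged [] into committed; committed now {b=9, c=16, d=8, e=13}
Op 3: BEGIN: in_txn=True, pending={}
Op 4: UPDATE e=17 (pending; pending now {e=17})
Op 5: UPDATE d=28 (pending; pending now {d=28, e=17})
Op 6: ROLLBACK: discarded pending ['d', 'e']; in_txn=False
Op 7: BEGIN: in_txn=True, pending={}
Op 8: UPDATE c=19 (pending; pending now {c=19})
Op 9: UPDATE b=20 (pending; pending now {b=20, c=19})
Op 10: UPDATE b=28 (pending; pending now {b=28, c=19})
Op 11: UPDATE b=29 (pending; pending now {b=29, c=19})
Op 12: UPDATE b=21 (pending; pending now {b=21, c=19})
ROLLBACK at op 6 discards: ['d', 'e']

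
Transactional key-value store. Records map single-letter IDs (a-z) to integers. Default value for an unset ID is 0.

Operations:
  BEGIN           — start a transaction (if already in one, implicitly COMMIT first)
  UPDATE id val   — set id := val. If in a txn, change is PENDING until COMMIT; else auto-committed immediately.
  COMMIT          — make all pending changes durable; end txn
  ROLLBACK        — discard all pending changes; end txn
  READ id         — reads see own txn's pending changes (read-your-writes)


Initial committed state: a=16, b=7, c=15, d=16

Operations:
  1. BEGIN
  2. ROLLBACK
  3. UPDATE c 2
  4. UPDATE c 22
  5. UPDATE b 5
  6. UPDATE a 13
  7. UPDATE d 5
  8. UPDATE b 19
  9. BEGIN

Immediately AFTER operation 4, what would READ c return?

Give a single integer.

Answer: 22

Derivation:
Initial committed: {a=16, b=7, c=15, d=16}
Op 1: BEGIN: in_txn=True, pending={}
Op 2: ROLLBACK: discarded pending []; in_txn=False
Op 3: UPDATE c=2 (auto-commit; committed c=2)
Op 4: UPDATE c=22 (auto-commit; committed c=22)
After op 4: visible(c) = 22 (pending={}, committed={a=16, b=7, c=22, d=16})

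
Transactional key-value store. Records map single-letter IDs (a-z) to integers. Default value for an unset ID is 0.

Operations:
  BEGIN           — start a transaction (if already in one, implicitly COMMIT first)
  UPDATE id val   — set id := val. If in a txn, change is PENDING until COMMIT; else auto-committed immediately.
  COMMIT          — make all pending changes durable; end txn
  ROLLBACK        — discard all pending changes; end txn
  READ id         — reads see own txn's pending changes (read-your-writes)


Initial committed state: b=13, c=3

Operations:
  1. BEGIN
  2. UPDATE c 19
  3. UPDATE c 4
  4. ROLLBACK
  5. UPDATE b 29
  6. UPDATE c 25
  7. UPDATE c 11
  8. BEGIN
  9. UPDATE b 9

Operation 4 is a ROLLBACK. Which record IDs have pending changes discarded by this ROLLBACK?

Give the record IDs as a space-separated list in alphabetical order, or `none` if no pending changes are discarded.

Answer: c

Derivation:
Initial committed: {b=13, c=3}
Op 1: BEGIN: in_txn=True, pending={}
Op 2: UPDATE c=19 (pending; pending now {c=19})
Op 3: UPDATE c=4 (pending; pending now {c=4})
Op 4: ROLLBACK: discarded pending ['c']; in_txn=False
Op 5: UPDATE b=29 (auto-commit; committed b=29)
Op 6: UPDATE c=25 (auto-commit; committed c=25)
Op 7: UPDATE c=11 (auto-commit; committed c=11)
Op 8: BEGIN: in_txn=True, pending={}
Op 9: UPDATE b=9 (pending; pending now {b=9})
ROLLBACK at op 4 discards: ['c']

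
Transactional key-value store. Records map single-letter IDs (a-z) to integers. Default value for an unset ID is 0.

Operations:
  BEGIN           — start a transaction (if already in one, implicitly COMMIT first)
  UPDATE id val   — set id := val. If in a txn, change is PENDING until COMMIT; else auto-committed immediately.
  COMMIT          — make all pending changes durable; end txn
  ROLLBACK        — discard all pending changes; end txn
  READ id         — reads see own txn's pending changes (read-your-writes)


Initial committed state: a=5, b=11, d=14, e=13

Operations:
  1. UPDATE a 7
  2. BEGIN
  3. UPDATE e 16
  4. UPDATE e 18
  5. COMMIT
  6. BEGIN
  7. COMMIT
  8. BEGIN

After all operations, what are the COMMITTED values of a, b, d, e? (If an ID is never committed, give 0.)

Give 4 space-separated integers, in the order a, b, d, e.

Answer: 7 11 14 18

Derivation:
Initial committed: {a=5, b=11, d=14, e=13}
Op 1: UPDATE a=7 (auto-commit; committed a=7)
Op 2: BEGIN: in_txn=True, pending={}
Op 3: UPDATE e=16 (pending; pending now {e=16})
Op 4: UPDATE e=18 (pending; pending now {e=18})
Op 5: COMMIT: merged ['e'] into committed; committed now {a=7, b=11, d=14, e=18}
Op 6: BEGIN: in_txn=True, pending={}
Op 7: COMMIT: merged [] into committed; committed now {a=7, b=11, d=14, e=18}
Op 8: BEGIN: in_txn=True, pending={}
Final committed: {a=7, b=11, d=14, e=18}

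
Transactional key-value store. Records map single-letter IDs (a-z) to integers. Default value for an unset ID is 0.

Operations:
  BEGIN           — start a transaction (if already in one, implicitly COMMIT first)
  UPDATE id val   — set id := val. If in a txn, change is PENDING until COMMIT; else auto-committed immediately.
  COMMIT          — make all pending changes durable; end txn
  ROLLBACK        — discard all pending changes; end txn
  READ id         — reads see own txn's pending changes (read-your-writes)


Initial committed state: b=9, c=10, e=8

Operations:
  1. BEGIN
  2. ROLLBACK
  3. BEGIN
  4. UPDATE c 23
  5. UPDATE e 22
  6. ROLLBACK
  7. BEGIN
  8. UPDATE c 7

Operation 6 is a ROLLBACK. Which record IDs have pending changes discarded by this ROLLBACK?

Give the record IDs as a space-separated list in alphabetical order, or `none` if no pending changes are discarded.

Initial committed: {b=9, c=10, e=8}
Op 1: BEGIN: in_txn=True, pending={}
Op 2: ROLLBACK: discarded pending []; in_txn=False
Op 3: BEGIN: in_txn=True, pending={}
Op 4: UPDATE c=23 (pending; pending now {c=23})
Op 5: UPDATE e=22 (pending; pending now {c=23, e=22})
Op 6: ROLLBACK: discarded pending ['c', 'e']; in_txn=False
Op 7: BEGIN: in_txn=True, pending={}
Op 8: UPDATE c=7 (pending; pending now {c=7})
ROLLBACK at op 6 discards: ['c', 'e']

Answer: c e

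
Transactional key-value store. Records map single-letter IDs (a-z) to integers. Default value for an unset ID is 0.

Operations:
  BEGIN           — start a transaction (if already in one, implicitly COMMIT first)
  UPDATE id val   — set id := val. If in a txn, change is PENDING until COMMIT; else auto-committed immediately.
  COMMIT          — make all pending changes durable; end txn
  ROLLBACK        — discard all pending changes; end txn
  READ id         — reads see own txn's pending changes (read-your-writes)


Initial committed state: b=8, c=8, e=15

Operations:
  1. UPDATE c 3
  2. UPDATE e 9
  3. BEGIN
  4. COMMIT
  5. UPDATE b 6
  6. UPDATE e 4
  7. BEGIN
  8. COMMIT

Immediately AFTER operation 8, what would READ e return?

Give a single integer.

Answer: 4

Derivation:
Initial committed: {b=8, c=8, e=15}
Op 1: UPDATE c=3 (auto-commit; committed c=3)
Op 2: UPDATE e=9 (auto-commit; committed e=9)
Op 3: BEGIN: in_txn=True, pending={}
Op 4: COMMIT: merged [] into committed; committed now {b=8, c=3, e=9}
Op 5: UPDATE b=6 (auto-commit; committed b=6)
Op 6: UPDATE e=4 (auto-commit; committed e=4)
Op 7: BEGIN: in_txn=True, pending={}
Op 8: COMMIT: merged [] into committed; committed now {b=6, c=3, e=4}
After op 8: visible(e) = 4 (pending={}, committed={b=6, c=3, e=4})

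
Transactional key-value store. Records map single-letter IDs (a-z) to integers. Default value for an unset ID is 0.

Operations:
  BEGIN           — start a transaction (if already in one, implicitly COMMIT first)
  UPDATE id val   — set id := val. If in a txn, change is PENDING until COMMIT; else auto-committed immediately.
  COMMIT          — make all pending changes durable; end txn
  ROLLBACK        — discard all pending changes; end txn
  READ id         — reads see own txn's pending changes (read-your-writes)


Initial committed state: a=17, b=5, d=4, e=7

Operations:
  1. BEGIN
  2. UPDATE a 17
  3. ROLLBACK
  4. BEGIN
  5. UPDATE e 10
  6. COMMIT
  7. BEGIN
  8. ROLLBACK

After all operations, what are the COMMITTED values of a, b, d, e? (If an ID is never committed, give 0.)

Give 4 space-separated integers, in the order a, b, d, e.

Initial committed: {a=17, b=5, d=4, e=7}
Op 1: BEGIN: in_txn=True, pending={}
Op 2: UPDATE a=17 (pending; pending now {a=17})
Op 3: ROLLBACK: discarded pending ['a']; in_txn=False
Op 4: BEGIN: in_txn=True, pending={}
Op 5: UPDATE e=10 (pending; pending now {e=10})
Op 6: COMMIT: merged ['e'] into committed; committed now {a=17, b=5, d=4, e=10}
Op 7: BEGIN: in_txn=True, pending={}
Op 8: ROLLBACK: discarded pending []; in_txn=False
Final committed: {a=17, b=5, d=4, e=10}

Answer: 17 5 4 10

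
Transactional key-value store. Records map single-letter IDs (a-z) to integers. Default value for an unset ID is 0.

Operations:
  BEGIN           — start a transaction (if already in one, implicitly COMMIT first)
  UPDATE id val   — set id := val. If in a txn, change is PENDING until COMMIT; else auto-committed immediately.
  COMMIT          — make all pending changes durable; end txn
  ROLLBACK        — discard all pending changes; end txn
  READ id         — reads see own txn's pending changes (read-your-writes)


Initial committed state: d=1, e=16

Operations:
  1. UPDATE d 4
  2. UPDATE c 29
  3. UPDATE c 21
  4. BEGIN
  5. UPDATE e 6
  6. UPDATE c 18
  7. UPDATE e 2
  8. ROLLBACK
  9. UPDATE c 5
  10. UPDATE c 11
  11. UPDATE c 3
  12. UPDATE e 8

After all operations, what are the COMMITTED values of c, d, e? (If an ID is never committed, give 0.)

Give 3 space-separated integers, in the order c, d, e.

Answer: 3 4 8

Derivation:
Initial committed: {d=1, e=16}
Op 1: UPDATE d=4 (auto-commit; committed d=4)
Op 2: UPDATE c=29 (auto-commit; committed c=29)
Op 3: UPDATE c=21 (auto-commit; committed c=21)
Op 4: BEGIN: in_txn=True, pending={}
Op 5: UPDATE e=6 (pending; pending now {e=6})
Op 6: UPDATE c=18 (pending; pending now {c=18, e=6})
Op 7: UPDATE e=2 (pending; pending now {c=18, e=2})
Op 8: ROLLBACK: discarded pending ['c', 'e']; in_txn=False
Op 9: UPDATE c=5 (auto-commit; committed c=5)
Op 10: UPDATE c=11 (auto-commit; committed c=11)
Op 11: UPDATE c=3 (auto-commit; committed c=3)
Op 12: UPDATE e=8 (auto-commit; committed e=8)
Final committed: {c=3, d=4, e=8}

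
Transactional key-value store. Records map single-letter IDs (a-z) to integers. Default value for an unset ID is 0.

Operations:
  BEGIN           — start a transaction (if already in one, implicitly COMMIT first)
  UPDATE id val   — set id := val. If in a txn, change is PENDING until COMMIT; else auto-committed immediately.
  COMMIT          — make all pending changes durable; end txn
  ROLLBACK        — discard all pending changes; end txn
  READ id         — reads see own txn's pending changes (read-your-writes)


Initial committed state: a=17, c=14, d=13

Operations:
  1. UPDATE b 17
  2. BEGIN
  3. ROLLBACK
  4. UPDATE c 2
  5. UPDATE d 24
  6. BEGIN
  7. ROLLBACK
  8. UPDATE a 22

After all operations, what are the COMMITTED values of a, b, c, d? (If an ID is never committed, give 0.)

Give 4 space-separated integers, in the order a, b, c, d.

Answer: 22 17 2 24

Derivation:
Initial committed: {a=17, c=14, d=13}
Op 1: UPDATE b=17 (auto-commit; committed b=17)
Op 2: BEGIN: in_txn=True, pending={}
Op 3: ROLLBACK: discarded pending []; in_txn=False
Op 4: UPDATE c=2 (auto-commit; committed c=2)
Op 5: UPDATE d=24 (auto-commit; committed d=24)
Op 6: BEGIN: in_txn=True, pending={}
Op 7: ROLLBACK: discarded pending []; in_txn=False
Op 8: UPDATE a=22 (auto-commit; committed a=22)
Final committed: {a=22, b=17, c=2, d=24}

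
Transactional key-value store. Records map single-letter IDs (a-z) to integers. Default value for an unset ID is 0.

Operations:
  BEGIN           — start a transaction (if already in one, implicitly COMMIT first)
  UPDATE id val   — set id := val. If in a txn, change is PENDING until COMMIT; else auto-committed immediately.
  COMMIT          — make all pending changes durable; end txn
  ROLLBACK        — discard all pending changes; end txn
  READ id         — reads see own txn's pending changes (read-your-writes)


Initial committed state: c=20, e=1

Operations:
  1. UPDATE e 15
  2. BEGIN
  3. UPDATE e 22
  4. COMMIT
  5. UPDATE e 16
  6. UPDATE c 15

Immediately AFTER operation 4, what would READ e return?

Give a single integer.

Initial committed: {c=20, e=1}
Op 1: UPDATE e=15 (auto-commit; committed e=15)
Op 2: BEGIN: in_txn=True, pending={}
Op 3: UPDATE e=22 (pending; pending now {e=22})
Op 4: COMMIT: merged ['e'] into committed; committed now {c=20, e=22}
After op 4: visible(e) = 22 (pending={}, committed={c=20, e=22})

Answer: 22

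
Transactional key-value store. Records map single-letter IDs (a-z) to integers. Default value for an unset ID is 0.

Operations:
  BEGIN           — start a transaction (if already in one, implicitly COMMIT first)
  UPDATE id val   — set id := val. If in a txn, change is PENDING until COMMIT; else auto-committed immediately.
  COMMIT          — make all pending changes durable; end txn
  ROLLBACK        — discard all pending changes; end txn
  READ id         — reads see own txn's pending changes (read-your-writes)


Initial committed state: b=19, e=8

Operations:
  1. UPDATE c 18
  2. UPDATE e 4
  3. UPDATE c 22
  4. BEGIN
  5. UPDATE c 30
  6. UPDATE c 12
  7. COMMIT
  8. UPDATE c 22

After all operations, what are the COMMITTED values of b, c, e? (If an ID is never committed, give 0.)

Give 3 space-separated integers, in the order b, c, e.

Answer: 19 22 4

Derivation:
Initial committed: {b=19, e=8}
Op 1: UPDATE c=18 (auto-commit; committed c=18)
Op 2: UPDATE e=4 (auto-commit; committed e=4)
Op 3: UPDATE c=22 (auto-commit; committed c=22)
Op 4: BEGIN: in_txn=True, pending={}
Op 5: UPDATE c=30 (pending; pending now {c=30})
Op 6: UPDATE c=12 (pending; pending now {c=12})
Op 7: COMMIT: merged ['c'] into committed; committed now {b=19, c=12, e=4}
Op 8: UPDATE c=22 (auto-commit; committed c=22)
Final committed: {b=19, c=22, e=4}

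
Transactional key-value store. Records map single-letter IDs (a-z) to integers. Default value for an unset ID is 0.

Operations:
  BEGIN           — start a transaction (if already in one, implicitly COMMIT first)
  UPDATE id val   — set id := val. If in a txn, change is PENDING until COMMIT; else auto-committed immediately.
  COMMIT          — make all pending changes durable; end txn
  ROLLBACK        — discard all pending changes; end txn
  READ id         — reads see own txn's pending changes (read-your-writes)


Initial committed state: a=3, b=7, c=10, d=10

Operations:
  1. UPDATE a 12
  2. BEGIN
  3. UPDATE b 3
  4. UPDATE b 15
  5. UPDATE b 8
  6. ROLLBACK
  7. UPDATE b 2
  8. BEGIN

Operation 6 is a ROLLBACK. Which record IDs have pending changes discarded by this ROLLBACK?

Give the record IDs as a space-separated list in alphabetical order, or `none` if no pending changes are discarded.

Answer: b

Derivation:
Initial committed: {a=3, b=7, c=10, d=10}
Op 1: UPDATE a=12 (auto-commit; committed a=12)
Op 2: BEGIN: in_txn=True, pending={}
Op 3: UPDATE b=3 (pending; pending now {b=3})
Op 4: UPDATE b=15 (pending; pending now {b=15})
Op 5: UPDATE b=8 (pending; pending now {b=8})
Op 6: ROLLBACK: discarded pending ['b']; in_txn=False
Op 7: UPDATE b=2 (auto-commit; committed b=2)
Op 8: BEGIN: in_txn=True, pending={}
ROLLBACK at op 6 discards: ['b']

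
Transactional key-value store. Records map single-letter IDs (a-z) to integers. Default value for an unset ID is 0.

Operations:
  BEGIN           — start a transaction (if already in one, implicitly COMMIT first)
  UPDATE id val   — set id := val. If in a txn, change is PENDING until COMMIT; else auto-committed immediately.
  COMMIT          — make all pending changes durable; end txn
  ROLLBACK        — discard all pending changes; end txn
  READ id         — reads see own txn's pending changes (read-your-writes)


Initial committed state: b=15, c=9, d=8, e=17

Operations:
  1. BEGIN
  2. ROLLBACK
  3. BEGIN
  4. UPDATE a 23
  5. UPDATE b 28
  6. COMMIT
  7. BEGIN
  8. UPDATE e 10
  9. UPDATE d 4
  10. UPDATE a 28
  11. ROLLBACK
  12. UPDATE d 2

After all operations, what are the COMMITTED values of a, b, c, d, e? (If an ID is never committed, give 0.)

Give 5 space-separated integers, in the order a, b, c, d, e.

Initial committed: {b=15, c=9, d=8, e=17}
Op 1: BEGIN: in_txn=True, pending={}
Op 2: ROLLBACK: discarded pending []; in_txn=False
Op 3: BEGIN: in_txn=True, pending={}
Op 4: UPDATE a=23 (pending; pending now {a=23})
Op 5: UPDATE b=28 (pending; pending now {a=23, b=28})
Op 6: COMMIT: merged ['a', 'b'] into committed; committed now {a=23, b=28, c=9, d=8, e=17}
Op 7: BEGIN: in_txn=True, pending={}
Op 8: UPDATE e=10 (pending; pending now {e=10})
Op 9: UPDATE d=4 (pending; pending now {d=4, e=10})
Op 10: UPDATE a=28 (pending; pending now {a=28, d=4, e=10})
Op 11: ROLLBACK: discarded pending ['a', 'd', 'e']; in_txn=False
Op 12: UPDATE d=2 (auto-commit; committed d=2)
Final committed: {a=23, b=28, c=9, d=2, e=17}

Answer: 23 28 9 2 17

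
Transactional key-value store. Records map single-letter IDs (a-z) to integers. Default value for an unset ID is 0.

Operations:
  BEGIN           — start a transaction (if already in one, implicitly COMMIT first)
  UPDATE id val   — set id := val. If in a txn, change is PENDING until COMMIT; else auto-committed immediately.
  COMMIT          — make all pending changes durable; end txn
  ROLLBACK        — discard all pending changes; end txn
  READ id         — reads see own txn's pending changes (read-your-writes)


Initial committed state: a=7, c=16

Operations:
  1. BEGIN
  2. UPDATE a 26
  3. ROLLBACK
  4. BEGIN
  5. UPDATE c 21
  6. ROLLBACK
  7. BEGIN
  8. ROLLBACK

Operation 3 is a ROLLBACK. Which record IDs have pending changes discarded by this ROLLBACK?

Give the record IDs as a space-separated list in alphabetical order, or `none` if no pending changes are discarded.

Initial committed: {a=7, c=16}
Op 1: BEGIN: in_txn=True, pending={}
Op 2: UPDATE a=26 (pending; pending now {a=26})
Op 3: ROLLBACK: discarded pending ['a']; in_txn=False
Op 4: BEGIN: in_txn=True, pending={}
Op 5: UPDATE c=21 (pending; pending now {c=21})
Op 6: ROLLBACK: discarded pending ['c']; in_txn=False
Op 7: BEGIN: in_txn=True, pending={}
Op 8: ROLLBACK: discarded pending []; in_txn=False
ROLLBACK at op 3 discards: ['a']

Answer: a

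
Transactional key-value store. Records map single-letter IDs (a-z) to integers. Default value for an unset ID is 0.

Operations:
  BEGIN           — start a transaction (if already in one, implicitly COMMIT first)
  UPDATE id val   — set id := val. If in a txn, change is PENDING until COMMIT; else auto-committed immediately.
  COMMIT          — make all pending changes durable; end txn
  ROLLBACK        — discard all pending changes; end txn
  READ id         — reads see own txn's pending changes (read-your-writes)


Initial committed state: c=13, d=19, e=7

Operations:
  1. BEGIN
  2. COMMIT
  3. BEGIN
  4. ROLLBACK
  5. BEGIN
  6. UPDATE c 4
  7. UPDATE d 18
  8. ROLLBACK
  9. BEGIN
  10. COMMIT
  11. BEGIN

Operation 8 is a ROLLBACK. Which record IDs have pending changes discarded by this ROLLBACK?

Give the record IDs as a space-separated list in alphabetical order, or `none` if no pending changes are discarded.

Initial committed: {c=13, d=19, e=7}
Op 1: BEGIN: in_txn=True, pending={}
Op 2: COMMIT: merged [] into committed; committed now {c=13, d=19, e=7}
Op 3: BEGIN: in_txn=True, pending={}
Op 4: ROLLBACK: discarded pending []; in_txn=False
Op 5: BEGIN: in_txn=True, pending={}
Op 6: UPDATE c=4 (pending; pending now {c=4})
Op 7: UPDATE d=18 (pending; pending now {c=4, d=18})
Op 8: ROLLBACK: discarded pending ['c', 'd']; in_txn=False
Op 9: BEGIN: in_txn=True, pending={}
Op 10: COMMIT: merged [] into committed; committed now {c=13, d=19, e=7}
Op 11: BEGIN: in_txn=True, pending={}
ROLLBACK at op 8 discards: ['c', 'd']

Answer: c d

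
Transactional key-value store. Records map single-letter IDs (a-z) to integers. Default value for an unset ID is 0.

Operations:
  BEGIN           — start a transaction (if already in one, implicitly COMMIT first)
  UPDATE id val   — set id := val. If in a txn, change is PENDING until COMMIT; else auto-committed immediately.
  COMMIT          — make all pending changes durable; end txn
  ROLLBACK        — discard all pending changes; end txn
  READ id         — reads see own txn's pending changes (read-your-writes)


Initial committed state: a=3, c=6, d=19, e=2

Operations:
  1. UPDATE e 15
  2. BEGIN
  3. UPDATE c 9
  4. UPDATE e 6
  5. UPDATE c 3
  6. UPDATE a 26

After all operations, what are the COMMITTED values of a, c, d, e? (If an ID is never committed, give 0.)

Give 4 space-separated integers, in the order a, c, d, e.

Answer: 3 6 19 15

Derivation:
Initial committed: {a=3, c=6, d=19, e=2}
Op 1: UPDATE e=15 (auto-commit; committed e=15)
Op 2: BEGIN: in_txn=True, pending={}
Op 3: UPDATE c=9 (pending; pending now {c=9})
Op 4: UPDATE e=6 (pending; pending now {c=9, e=6})
Op 5: UPDATE c=3 (pending; pending now {c=3, e=6})
Op 6: UPDATE a=26 (pending; pending now {a=26, c=3, e=6})
Final committed: {a=3, c=6, d=19, e=15}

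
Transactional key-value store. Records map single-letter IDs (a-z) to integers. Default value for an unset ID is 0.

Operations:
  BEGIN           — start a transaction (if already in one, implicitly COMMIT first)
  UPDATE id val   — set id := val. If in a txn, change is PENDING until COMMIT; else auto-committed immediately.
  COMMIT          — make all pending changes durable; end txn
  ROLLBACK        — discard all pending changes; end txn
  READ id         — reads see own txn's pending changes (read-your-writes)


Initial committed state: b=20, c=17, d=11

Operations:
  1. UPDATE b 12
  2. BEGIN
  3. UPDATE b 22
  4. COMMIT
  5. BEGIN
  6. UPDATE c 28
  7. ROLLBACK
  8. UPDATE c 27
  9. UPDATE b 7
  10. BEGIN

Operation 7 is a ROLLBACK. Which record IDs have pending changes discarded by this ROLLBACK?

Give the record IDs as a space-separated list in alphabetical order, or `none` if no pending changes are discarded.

Answer: c

Derivation:
Initial committed: {b=20, c=17, d=11}
Op 1: UPDATE b=12 (auto-commit; committed b=12)
Op 2: BEGIN: in_txn=True, pending={}
Op 3: UPDATE b=22 (pending; pending now {b=22})
Op 4: COMMIT: merged ['b'] into committed; committed now {b=22, c=17, d=11}
Op 5: BEGIN: in_txn=True, pending={}
Op 6: UPDATE c=28 (pending; pending now {c=28})
Op 7: ROLLBACK: discarded pending ['c']; in_txn=False
Op 8: UPDATE c=27 (auto-commit; committed c=27)
Op 9: UPDATE b=7 (auto-commit; committed b=7)
Op 10: BEGIN: in_txn=True, pending={}
ROLLBACK at op 7 discards: ['c']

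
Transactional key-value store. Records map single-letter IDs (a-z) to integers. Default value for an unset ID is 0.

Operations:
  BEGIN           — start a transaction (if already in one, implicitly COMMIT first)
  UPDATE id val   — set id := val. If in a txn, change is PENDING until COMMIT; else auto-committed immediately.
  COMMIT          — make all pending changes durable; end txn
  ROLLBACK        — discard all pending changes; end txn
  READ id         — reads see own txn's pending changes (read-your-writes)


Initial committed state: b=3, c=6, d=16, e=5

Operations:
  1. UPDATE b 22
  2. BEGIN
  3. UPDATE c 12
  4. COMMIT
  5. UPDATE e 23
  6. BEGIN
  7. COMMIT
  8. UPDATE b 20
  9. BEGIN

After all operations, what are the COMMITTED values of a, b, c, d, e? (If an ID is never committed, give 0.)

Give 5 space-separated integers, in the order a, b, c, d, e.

Answer: 0 20 12 16 23

Derivation:
Initial committed: {b=3, c=6, d=16, e=5}
Op 1: UPDATE b=22 (auto-commit; committed b=22)
Op 2: BEGIN: in_txn=True, pending={}
Op 3: UPDATE c=12 (pending; pending now {c=12})
Op 4: COMMIT: merged ['c'] into committed; committed now {b=22, c=12, d=16, e=5}
Op 5: UPDATE e=23 (auto-commit; committed e=23)
Op 6: BEGIN: in_txn=True, pending={}
Op 7: COMMIT: merged [] into committed; committed now {b=22, c=12, d=16, e=23}
Op 8: UPDATE b=20 (auto-commit; committed b=20)
Op 9: BEGIN: in_txn=True, pending={}
Final committed: {b=20, c=12, d=16, e=23}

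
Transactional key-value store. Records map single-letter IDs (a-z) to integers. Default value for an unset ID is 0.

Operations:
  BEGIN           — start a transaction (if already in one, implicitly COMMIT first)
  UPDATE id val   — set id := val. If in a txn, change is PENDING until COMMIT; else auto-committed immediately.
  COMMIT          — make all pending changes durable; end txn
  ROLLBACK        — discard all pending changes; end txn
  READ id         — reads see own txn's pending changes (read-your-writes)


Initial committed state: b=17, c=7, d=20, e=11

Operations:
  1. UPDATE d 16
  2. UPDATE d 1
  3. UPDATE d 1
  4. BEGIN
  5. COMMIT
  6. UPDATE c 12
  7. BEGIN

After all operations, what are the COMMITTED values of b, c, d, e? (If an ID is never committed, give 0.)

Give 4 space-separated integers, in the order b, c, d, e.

Initial committed: {b=17, c=7, d=20, e=11}
Op 1: UPDATE d=16 (auto-commit; committed d=16)
Op 2: UPDATE d=1 (auto-commit; committed d=1)
Op 3: UPDATE d=1 (auto-commit; committed d=1)
Op 4: BEGIN: in_txn=True, pending={}
Op 5: COMMIT: merged [] into committed; committed now {b=17, c=7, d=1, e=11}
Op 6: UPDATE c=12 (auto-commit; committed c=12)
Op 7: BEGIN: in_txn=True, pending={}
Final committed: {b=17, c=12, d=1, e=11}

Answer: 17 12 1 11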